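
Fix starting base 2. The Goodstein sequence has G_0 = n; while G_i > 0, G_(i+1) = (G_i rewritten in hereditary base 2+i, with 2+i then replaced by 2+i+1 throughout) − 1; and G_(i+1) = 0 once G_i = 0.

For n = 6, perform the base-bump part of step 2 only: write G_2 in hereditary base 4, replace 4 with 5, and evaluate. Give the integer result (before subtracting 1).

3126

G_0 = 6. HB_2(6) = 2^2 + 2. Bump = 30. G_1 = 29.
G_1 = 29. HB_3(29) = 3^3 + 2. Bump = 258. G_2 = 257.
G_2 = 257. HB_4(257) = 4^4 + 1. Bump = 3126. G_3 = 3125.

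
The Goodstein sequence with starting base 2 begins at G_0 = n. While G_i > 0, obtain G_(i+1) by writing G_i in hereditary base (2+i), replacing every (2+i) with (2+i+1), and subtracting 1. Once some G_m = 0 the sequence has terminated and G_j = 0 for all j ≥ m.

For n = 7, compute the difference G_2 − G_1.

G_0 = 7. HB_2(7) = 2^2 + 2 + 1. Bump = 31. G_1 = 30.
G_1 = 30. HB_3(30) = 3^3 + 3. Bump = 260. G_2 = 259.

229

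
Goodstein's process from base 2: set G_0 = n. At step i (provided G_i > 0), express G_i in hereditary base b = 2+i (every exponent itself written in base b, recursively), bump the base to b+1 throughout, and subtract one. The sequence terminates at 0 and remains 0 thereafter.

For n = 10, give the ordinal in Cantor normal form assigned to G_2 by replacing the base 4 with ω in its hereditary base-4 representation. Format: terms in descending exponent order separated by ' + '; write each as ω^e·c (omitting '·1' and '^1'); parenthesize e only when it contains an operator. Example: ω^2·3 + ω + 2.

G_0 = 10. HB_2(10) = 2^(2 + 1) + 2. Bump = 84. G_1 = 83.
G_1 = 83. HB_3(83) = 3^(3 + 1) + 2. Bump = 1026. G_2 = 1025.
G_2 = 1025. HB_4(1025) = 4^(4 + 1) + 1. Bump = 15626. G_3 = 15625.

ω^(ω + 1) + 1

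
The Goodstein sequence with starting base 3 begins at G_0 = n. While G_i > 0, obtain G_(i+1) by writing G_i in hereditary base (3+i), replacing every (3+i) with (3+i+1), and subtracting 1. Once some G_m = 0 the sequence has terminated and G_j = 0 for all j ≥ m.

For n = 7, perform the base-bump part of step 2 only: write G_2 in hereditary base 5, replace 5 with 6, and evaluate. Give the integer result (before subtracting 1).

base 3: 7 = 2·3 + 1; at 4: 2·4 + 1 = 9; next = 8
base 4: 8 = 2·4; at 5: 2·5 = 10; next = 9

10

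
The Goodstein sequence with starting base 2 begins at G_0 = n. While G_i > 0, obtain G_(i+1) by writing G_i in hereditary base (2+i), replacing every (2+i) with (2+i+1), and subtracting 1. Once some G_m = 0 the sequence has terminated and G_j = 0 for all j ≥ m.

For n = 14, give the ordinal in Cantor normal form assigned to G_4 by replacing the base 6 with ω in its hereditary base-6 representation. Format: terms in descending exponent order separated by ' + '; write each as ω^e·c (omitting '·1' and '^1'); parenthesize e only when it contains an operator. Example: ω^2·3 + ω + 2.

i=0: 14 = 2^(2 + 1) + 2^2 + 2 (b=2); 2→3: 3^(3 + 1) + 3^3 + 3 = 111; 111−1 = 110
i=1: 110 = 3^(3 + 1) + 3^3 + 2 (b=3); 3→4: 4^(4 + 1) + 4^4 + 2 = 1282; 1282−1 = 1281
i=2: 1281 = 4^(4 + 1) + 4^4 + 1 (b=4); 4→5: 5^(5 + 1) + 5^5 + 1 = 18751; 18751−1 = 18750
i=3: 18750 = 5^(5 + 1) + 5^5 (b=5); 5→6: 6^(6 + 1) + 6^6 = 326592; 326592−1 = 326591
i=4: 326591 = 6^(6 + 1) + 5·6^5 + 5·6^4 + 5·6^3 + 5·6^2 + 5·6 + 5 (b=6); 6→7: 7^(7 + 1) + 5·7^5 + 5·7^4 + 5·7^3 + 5·7^2 + 5·7 + 5 = 5862841; 5862841−1 = 5862840

ω^(ω + 1) + ω^5·5 + ω^4·5 + ω^3·5 + ω^2·5 + ω·5 + 5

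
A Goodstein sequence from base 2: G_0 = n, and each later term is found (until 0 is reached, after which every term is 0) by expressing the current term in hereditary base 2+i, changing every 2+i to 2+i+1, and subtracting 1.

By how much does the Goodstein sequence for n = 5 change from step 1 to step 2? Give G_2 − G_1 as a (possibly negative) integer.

228

G_0 = 5. HB_2(5) = 2^2 + 1. Bump = 28. G_1 = 27.
G_1 = 27. HB_3(27) = 3^3. Bump = 256. G_2 = 255.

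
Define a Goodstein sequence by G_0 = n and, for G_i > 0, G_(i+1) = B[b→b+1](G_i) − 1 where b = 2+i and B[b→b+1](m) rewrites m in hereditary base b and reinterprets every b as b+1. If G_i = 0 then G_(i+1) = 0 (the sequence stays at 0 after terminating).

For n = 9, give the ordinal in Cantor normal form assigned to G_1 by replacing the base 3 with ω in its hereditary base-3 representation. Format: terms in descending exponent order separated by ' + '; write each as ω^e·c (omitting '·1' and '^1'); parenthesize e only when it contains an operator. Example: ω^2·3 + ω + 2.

ω^(ω + 1)

G_0=9  [base 2] 2^(2 + 1) + 1  →[2↦3]→  3^(3 + 1) + 1 = 82  −1 ⇒ G_1=81
G_1=81  [base 3] 3^(3 + 1)  →[3↦4]→  4^(4 + 1) = 1024  −1 ⇒ G_2=1023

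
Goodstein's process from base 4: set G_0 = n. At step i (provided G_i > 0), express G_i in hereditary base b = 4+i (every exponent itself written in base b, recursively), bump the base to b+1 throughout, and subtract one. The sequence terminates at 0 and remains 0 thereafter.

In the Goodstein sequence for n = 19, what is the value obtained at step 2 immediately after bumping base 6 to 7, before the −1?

(0) 19|_4 = 4^2 + 3 ↦ 5^2 + 3|_5 = 28 ⇒ 27
(1) 27|_5 = 5^2 + 2 ↦ 6^2 + 2|_6 = 38 ⇒ 37
(2) 37|_6 = 6^2 + 1 ↦ 7^2 + 1|_7 = 50 ⇒ 49

50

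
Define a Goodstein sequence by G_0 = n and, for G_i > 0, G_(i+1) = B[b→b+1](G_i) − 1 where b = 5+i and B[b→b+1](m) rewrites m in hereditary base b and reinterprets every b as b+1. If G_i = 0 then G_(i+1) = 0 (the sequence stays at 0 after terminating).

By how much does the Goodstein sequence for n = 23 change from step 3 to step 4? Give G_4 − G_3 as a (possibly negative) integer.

3

G_0=23  [base 5] 4·5 + 3  →[5↦6]→  4·6 + 3 = 27  −1 ⇒ G_1=26
G_1=26  [base 6] 4·6 + 2  →[6↦7]→  4·7 + 2 = 30  −1 ⇒ G_2=29
G_2=29  [base 7] 4·7 + 1  →[7↦8]→  4·8 + 1 = 33  −1 ⇒ G_3=32
G_3=32  [base 8] 4·8  →[8↦9]→  4·9 = 36  −1 ⇒ G_4=35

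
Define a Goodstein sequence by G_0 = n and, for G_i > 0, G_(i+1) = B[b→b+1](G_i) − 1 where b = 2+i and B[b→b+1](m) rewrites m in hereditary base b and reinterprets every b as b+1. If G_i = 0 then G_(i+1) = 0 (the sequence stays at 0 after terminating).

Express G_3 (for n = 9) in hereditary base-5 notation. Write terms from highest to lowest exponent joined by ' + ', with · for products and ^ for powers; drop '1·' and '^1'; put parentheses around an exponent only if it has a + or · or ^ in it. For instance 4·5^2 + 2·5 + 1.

3·5^5 + 3·5^3 + 3·5^2 + 3·5 + 2

base 2: 9 = 2^(2 + 1) + 1; at 3: 3^(3 + 1) + 1 = 82; next = 81
base 3: 81 = 3^(3 + 1); at 4: 4^(4 + 1) = 1024; next = 1023
base 4: 1023 = 3·4^4 + 3·4^3 + 3·4^2 + 3·4 + 3; at 5: 3·5^5 + 3·5^3 + 3·5^2 + 3·5 + 3 = 9843; next = 9842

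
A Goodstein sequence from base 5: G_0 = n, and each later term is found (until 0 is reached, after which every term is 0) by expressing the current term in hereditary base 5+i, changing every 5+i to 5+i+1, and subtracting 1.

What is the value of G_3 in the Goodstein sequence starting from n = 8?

8

G_0 = 8. HB_5(8) = 5 + 3. Bump = 9. G_1 = 8.
G_1 = 8. HB_6(8) = 6 + 2. Bump = 9. G_2 = 8.
G_2 = 8. HB_7(8) = 7 + 1. Bump = 9. G_3 = 8.
G_3 = 8. HB_8(8) = 8. Bump = 9. G_4 = 8.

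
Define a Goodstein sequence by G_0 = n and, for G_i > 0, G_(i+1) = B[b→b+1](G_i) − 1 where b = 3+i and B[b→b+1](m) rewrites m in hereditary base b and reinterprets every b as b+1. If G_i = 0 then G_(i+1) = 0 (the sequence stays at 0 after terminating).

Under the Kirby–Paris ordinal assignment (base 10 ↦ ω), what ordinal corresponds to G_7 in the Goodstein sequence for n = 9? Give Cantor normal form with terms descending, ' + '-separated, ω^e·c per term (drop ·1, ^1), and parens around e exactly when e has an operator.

(0) 9|_3 = 3^2 ↦ 4^2|_4 = 16 ⇒ 15
(1) 15|_4 = 3·4 + 3 ↦ 3·5 + 3|_5 = 18 ⇒ 17
(2) 17|_5 = 3·5 + 2 ↦ 3·6 + 2|_6 = 20 ⇒ 19
(3) 19|_6 = 3·6 + 1 ↦ 3·7 + 1|_7 = 22 ⇒ 21
(4) 21|_7 = 3·7 ↦ 3·8|_8 = 24 ⇒ 23
(5) 23|_8 = 2·8 + 7 ↦ 2·9 + 7|_9 = 25 ⇒ 24
(6) 24|_9 = 2·9 + 6 ↦ 2·10 + 6|_10 = 26 ⇒ 25
(7) 25|_10 = 2·10 + 5 ↦ 2·11 + 5|_11 = 27 ⇒ 26

ω·2 + 5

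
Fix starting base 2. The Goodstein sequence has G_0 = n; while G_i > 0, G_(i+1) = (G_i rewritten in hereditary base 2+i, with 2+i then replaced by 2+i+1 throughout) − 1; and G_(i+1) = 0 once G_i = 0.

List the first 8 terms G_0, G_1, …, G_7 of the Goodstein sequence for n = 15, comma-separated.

base 2: 15 = 2^(2 + 1) + 2^2 + 2 + 1; at 3: 3^(3 + 1) + 3^3 + 3 + 1 = 112; next = 111
base 3: 111 = 3^(3 + 1) + 3^3 + 3; at 4: 4^(4 + 1) + 4^4 + 4 = 1284; next = 1283
base 4: 1283 = 4^(4 + 1) + 4^4 + 3; at 5: 5^(5 + 1) + 5^5 + 3 = 18753; next = 18752
base 5: 18752 = 5^(5 + 1) + 5^5 + 2; at 6: 6^(6 + 1) + 6^6 + 2 = 326594; next = 326593
base 6: 326593 = 6^(6 + 1) + 6^6 + 1; at 7: 7^(7 + 1) + 7^7 + 1 = 6588345; next = 6588344
base 7: 6588344 = 7^(7 + 1) + 7^7; at 8: 8^(8 + 1) + 8^8 = 150994944; next = 150994943
base 8: 150994943 = 8^(8 + 1) + 7·8^7 + 7·8^6 + 7·8^5 + 7·8^4 + 7·8^3 + 7·8^2 + 7·8 + 7; at 9: 9^(9 + 1) + 7·9^7 + 7·9^6 + 7·9^5 + 7·9^4 + 7·9^3 + 7·9^2 + 7·9 + 7 = 3524450281; next = 3524450280

15, 111, 1283, 18752, 326593, 6588344, 150994943, 3524450280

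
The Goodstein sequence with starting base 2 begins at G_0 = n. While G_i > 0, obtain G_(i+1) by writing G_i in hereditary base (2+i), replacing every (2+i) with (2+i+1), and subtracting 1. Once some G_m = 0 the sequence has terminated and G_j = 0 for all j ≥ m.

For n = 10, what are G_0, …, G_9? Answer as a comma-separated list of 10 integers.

10, 83, 1025, 15625, 279935, 4215754, 84073323, 1937434592, 50000555551, 1426559238830

G_0=10  [base 2] 2^(2 + 1) + 2  →[2↦3]→  3^(3 + 1) + 3 = 84  −1 ⇒ G_1=83
G_1=83  [base 3] 3^(3 + 1) + 2  →[3↦4]→  4^(4 + 1) + 2 = 1026  −1 ⇒ G_2=1025
G_2=1025  [base 4] 4^(4 + 1) + 1  →[4↦5]→  5^(5 + 1) + 1 = 15626  −1 ⇒ G_3=15625
G_3=15625  [base 5] 5^(5 + 1)  →[5↦6]→  6^(6 + 1) = 279936  −1 ⇒ G_4=279935
G_4=279935  [base 6] 5·6^6 + 5·6^5 + 5·6^4 + 5·6^3 + 5·6^2 + 5·6 + 5  →[6↦7]→  5·7^7 + 5·7^5 + 5·7^4 + 5·7^3 + 5·7^2 + 5·7 + 5 = 4215755  −1 ⇒ G_5=4215754
G_5=4215754  [base 7] 5·7^7 + 5·7^5 + 5·7^4 + 5·7^3 + 5·7^2 + 5·7 + 4  →[7↦8]→  5·8^8 + 5·8^5 + 5·8^4 + 5·8^3 + 5·8^2 + 5·8 + 4 = 84073324  −1 ⇒ G_6=84073323
G_6=84073323  [base 8] 5·8^8 + 5·8^5 + 5·8^4 + 5·8^3 + 5·8^2 + 5·8 + 3  →[8↦9]→  5·9^9 + 5·9^5 + 5·9^4 + 5·9^3 + 5·9^2 + 5·9 + 3 = 1937434593  −1 ⇒ G_7=1937434592
G_7=1937434592  [base 9] 5·9^9 + 5·9^5 + 5·9^4 + 5·9^3 + 5·9^2 + 5·9 + 2  →[9↦10]→  5·10^10 + 5·10^5 + 5·10^4 + 5·10^3 + 5·10^2 + 5·10 + 2 = 50000555552  −1 ⇒ G_8=50000555551
G_8=50000555551  [base 10] 5·10^10 + 5·10^5 + 5·10^4 + 5·10^3 + 5·10^2 + 5·10 + 1  →[10↦11]→  5·11^11 + 5·11^5 + 5·11^4 + 5·11^3 + 5·11^2 + 5·11 + 1 = 1426559238831  −1 ⇒ G_9=1426559238830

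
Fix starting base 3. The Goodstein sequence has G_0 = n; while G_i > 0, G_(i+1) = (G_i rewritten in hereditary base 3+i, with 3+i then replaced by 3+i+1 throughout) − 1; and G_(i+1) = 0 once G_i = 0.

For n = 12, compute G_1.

19

G_0=12  [base 3] 3^2 + 3  →[3↦4]→  4^2 + 4 = 20  −1 ⇒ G_1=19
G_1=19  [base 4] 4^2 + 3  →[4↦5]→  5^2 + 3 = 28  −1 ⇒ G_2=27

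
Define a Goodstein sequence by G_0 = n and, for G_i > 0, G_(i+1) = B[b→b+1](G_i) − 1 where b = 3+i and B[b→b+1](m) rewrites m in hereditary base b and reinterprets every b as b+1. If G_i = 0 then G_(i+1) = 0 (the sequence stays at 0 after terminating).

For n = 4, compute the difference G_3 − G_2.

i=0: 4 = 3 + 1 (b=3); 3→4: 4 + 1 = 5; 5−1 = 4
i=1: 4 = 4 (b=4); 4→5: 5 = 5; 5−1 = 4
i=2: 4 = 4 (b=5); 5→6: 4 = 4; 4−1 = 3

-1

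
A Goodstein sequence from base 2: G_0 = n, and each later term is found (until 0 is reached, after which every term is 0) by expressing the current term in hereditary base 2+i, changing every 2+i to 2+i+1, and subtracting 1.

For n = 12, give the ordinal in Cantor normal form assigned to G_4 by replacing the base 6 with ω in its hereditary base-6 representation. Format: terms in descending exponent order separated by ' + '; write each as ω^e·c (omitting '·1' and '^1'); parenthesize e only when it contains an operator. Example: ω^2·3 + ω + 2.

ω^(ω + 1) + ω^2·2 + ω + 5

i=0: 12 = 2^(2 + 1) + 2^2 (b=2); 2→3: 3^(3 + 1) + 3^3 = 108; 108−1 = 107
i=1: 107 = 3^(3 + 1) + 2·3^2 + 2·3 + 2 (b=3); 3→4: 4^(4 + 1) + 2·4^2 + 2·4 + 2 = 1066; 1066−1 = 1065
i=2: 1065 = 4^(4 + 1) + 2·4^2 + 2·4 + 1 (b=4); 4→5: 5^(5 + 1) + 2·5^2 + 2·5 + 1 = 15686; 15686−1 = 15685
i=3: 15685 = 5^(5 + 1) + 2·5^2 + 2·5 (b=5); 5→6: 6^(6 + 1) + 2·6^2 + 2·6 = 280020; 280020−1 = 280019
i=4: 280019 = 6^(6 + 1) + 2·6^2 + 6 + 5 (b=6); 6→7: 7^(7 + 1) + 2·7^2 + 7 + 5 = 5764911; 5764911−1 = 5764910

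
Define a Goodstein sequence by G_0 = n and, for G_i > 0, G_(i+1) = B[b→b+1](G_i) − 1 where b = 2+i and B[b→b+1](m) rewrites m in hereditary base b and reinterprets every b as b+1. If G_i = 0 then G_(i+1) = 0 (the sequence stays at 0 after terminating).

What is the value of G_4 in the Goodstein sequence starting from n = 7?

base 2: 7 = 2^2 + 2 + 1; at 3: 3^3 + 3 + 1 = 31; next = 30
base 3: 30 = 3^3 + 3; at 4: 4^4 + 4 = 260; next = 259
base 4: 259 = 4^4 + 3; at 5: 5^5 + 3 = 3128; next = 3127
base 5: 3127 = 5^5 + 2; at 6: 6^6 + 2 = 46658; next = 46657
base 6: 46657 = 6^6 + 1; at 7: 7^7 + 1 = 823544; next = 823543

46657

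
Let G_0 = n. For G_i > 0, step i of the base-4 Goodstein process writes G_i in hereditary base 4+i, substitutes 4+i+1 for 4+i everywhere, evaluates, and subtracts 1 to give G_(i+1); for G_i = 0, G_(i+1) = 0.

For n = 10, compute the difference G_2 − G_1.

1

base 4: 10 = 2·4 + 2; at 5: 2·5 + 2 = 12; next = 11
base 5: 11 = 2·5 + 1; at 6: 2·6 + 1 = 13; next = 12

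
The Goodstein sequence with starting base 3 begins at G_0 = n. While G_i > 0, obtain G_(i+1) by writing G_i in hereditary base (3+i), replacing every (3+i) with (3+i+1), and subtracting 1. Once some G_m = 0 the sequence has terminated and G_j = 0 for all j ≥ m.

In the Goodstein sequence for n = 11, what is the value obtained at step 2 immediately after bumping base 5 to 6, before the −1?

11 —HB3→ 3^2 + 2 —bump→ 4^2 + 2 = 18 —(−1)→ 17
17 —HB4→ 4^2 + 1 —bump→ 5^2 + 1 = 26 —(−1)→ 25

36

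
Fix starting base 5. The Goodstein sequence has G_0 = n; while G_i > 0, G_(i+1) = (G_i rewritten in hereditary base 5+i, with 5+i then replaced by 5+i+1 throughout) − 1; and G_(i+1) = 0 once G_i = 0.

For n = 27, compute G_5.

i=0: 27 = 5^2 + 2 (b=5); 5→6: 6^2 + 2 = 38; 38−1 = 37
i=1: 37 = 6^2 + 1 (b=6); 6→7: 7^2 + 1 = 50; 50−1 = 49
i=2: 49 = 7^2 (b=7); 7→8: 8^2 = 64; 64−1 = 63
i=3: 63 = 7·8 + 7 (b=8); 8→9: 7·9 + 7 = 70; 70−1 = 69
i=4: 69 = 7·9 + 6 (b=9); 9→10: 7·10 + 6 = 76; 76−1 = 75
i=5: 75 = 7·10 + 5 (b=10); 10→11: 7·11 + 5 = 82; 82−1 = 81

75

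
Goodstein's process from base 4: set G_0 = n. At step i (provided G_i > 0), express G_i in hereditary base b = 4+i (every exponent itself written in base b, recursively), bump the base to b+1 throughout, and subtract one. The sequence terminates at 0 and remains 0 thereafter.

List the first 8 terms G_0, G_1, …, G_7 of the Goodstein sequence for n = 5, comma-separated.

5, 5, 5, 4, 3, 2, 1, 0

G_0 = 5. HB_4(5) = 4 + 1. Bump = 6. G_1 = 5.
G_1 = 5. HB_5(5) = 5. Bump = 6. G_2 = 5.
G_2 = 5. HB_6(5) = 5. Bump = 5. G_3 = 4.
G_3 = 4. HB_7(4) = 4. Bump = 4. G_4 = 3.
G_4 = 3. HB_8(3) = 3. Bump = 3. G_5 = 2.
G_5 = 2. HB_9(2) = 2. Bump = 2. G_6 = 1.
G_6 = 1. HB_10(1) = 1. Bump = 1. G_7 = 0.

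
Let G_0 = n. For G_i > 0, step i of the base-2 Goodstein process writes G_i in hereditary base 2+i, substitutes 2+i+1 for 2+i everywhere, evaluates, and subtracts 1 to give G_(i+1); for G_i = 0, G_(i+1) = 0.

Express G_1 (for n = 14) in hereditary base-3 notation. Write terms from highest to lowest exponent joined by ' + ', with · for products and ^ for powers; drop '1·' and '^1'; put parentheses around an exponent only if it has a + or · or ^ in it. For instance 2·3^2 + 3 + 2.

3^(3 + 1) + 3^3 + 2

(0) 14|_2 = 2^(2 + 1) + 2^2 + 2 ↦ 3^(3 + 1) + 3^3 + 3|_3 = 111 ⇒ 110
(1) 110|_3 = 3^(3 + 1) + 3^3 + 2 ↦ 4^(4 + 1) + 4^4 + 2|_4 = 1282 ⇒ 1281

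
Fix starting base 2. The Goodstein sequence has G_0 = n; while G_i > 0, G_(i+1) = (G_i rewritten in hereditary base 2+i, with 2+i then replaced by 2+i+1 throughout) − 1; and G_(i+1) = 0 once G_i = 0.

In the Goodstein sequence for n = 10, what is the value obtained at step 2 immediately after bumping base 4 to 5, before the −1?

G_0 = 10. HB_2(10) = 2^(2 + 1) + 2. Bump = 84. G_1 = 83.
G_1 = 83. HB_3(83) = 3^(3 + 1) + 2. Bump = 1026. G_2 = 1025.
G_2 = 1025. HB_4(1025) = 4^(4 + 1) + 1. Bump = 15626. G_3 = 15625.

15626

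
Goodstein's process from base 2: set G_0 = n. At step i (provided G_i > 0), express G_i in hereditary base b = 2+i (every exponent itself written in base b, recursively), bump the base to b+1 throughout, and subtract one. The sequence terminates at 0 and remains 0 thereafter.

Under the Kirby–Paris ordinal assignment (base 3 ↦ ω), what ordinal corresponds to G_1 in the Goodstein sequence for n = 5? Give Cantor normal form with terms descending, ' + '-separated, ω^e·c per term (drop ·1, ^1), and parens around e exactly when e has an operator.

ω^ω

(0) 5|_2 = 2^2 + 1 ↦ 3^3 + 1|_3 = 28 ⇒ 27
(1) 27|_3 = 3^3 ↦ 4^4|_4 = 256 ⇒ 255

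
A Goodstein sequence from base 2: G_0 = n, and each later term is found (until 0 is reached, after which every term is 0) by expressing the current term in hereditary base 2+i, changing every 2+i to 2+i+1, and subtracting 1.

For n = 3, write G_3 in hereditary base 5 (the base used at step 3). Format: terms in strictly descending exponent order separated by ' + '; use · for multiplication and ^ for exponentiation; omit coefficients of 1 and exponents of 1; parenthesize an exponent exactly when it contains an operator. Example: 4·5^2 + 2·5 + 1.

(0) 3|_2 = 2 + 1 ↦ 3 + 1|_3 = 4 ⇒ 3
(1) 3|_3 = 3 ↦ 4|_4 = 4 ⇒ 3
(2) 3|_4 = 3 ↦ 3|_5 = 3 ⇒ 2
(3) 2|_5 = 2 ↦ 2|_6 = 2 ⇒ 1

2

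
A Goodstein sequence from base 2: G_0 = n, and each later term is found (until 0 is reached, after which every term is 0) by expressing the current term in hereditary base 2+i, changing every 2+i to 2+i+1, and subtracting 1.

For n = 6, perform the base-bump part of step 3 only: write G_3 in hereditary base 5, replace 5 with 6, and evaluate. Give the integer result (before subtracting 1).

base 2: 6 = 2^2 + 2; at 3: 3^3 + 3 = 30; next = 29
base 3: 29 = 3^3 + 2; at 4: 4^4 + 2 = 258; next = 257
base 4: 257 = 4^4 + 1; at 5: 5^5 + 1 = 3126; next = 3125
base 5: 3125 = 5^5; at 6: 6^6 = 46656; next = 46655

46656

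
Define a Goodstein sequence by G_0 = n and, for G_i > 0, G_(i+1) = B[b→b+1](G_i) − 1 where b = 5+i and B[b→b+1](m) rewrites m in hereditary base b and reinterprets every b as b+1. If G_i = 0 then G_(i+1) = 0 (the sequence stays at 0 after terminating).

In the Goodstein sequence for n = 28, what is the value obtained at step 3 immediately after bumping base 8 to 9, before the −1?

81

base 5: 28 = 5^2 + 3; at 6: 6^2 + 3 = 39; next = 38
base 6: 38 = 6^2 + 2; at 7: 7^2 + 2 = 51; next = 50
base 7: 50 = 7^2 + 1; at 8: 8^2 + 1 = 65; next = 64
base 8: 64 = 8^2; at 9: 9^2 = 81; next = 80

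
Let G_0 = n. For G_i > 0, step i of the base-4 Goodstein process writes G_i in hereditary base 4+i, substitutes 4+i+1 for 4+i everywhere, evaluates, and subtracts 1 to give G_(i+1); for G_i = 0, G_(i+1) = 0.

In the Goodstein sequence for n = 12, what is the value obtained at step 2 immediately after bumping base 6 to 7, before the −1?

17

12 —HB4→ 3·4 —bump→ 3·5 = 15 —(−1)→ 14
14 —HB5→ 2·5 + 4 —bump→ 2·6 + 4 = 16 —(−1)→ 15
15 —HB6→ 2·6 + 3 —bump→ 2·7 + 3 = 17 —(−1)→ 16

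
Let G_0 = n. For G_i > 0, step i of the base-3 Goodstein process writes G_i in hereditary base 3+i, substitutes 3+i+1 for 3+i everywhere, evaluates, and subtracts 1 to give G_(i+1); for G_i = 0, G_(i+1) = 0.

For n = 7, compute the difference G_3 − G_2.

[0] 7 ≡ 2·3 + 1 (base 3). Lift 4: 9. −1: 8.
[1] 8 ≡ 2·4 (base 4). Lift 5: 10. −1: 9.
[2] 9 ≡ 5 + 4 (base 5). Lift 6: 10. −1: 9.

0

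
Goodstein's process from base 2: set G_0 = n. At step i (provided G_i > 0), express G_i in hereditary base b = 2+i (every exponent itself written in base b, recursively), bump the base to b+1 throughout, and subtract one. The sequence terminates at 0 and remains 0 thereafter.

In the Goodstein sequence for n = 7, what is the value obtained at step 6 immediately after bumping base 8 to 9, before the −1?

step 0: 7 = 2^2 + 2 + 1; sub 3 for 2: 3^3 + 3 + 1; = 31; G_1 = 31−1 = 30
step 1: 30 = 3^3 + 3; sub 4 for 3: 4^4 + 4; = 260; G_2 = 260−1 = 259
step 2: 259 = 4^4 + 3; sub 5 for 4: 5^5 + 3; = 3128; G_3 = 3128−1 = 3127
step 3: 3127 = 5^5 + 2; sub 6 for 5: 6^6 + 2; = 46658; G_4 = 46658−1 = 46657
step 4: 46657 = 6^6 + 1; sub 7 for 6: 7^7 + 1; = 823544; G_5 = 823544−1 = 823543
step 5: 823543 = 7^7; sub 8 for 7: 8^8; = 16777216; G_6 = 16777216−1 = 16777215
step 6: 16777215 = 7·8^7 + 7·8^6 + 7·8^5 + 7·8^4 + 7·8^3 + 7·8^2 + 7·8 + 7; sub 9 for 8: 7·9^7 + 7·9^6 + 7·9^5 + 7·9^4 + 7·9^3 + 7·9^2 + 7·9 + 7; = 37665880; G_7 = 37665880−1 = 37665879

37665880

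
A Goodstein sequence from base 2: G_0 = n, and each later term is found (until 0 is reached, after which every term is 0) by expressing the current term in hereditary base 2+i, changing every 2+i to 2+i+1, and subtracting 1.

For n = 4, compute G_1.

[0] 4 ≡ 2^2 (base 2). Lift 3: 27. −1: 26.
[1] 26 ≡ 2·3^2 + 2·3 + 2 (base 3). Lift 4: 42. −1: 41.

26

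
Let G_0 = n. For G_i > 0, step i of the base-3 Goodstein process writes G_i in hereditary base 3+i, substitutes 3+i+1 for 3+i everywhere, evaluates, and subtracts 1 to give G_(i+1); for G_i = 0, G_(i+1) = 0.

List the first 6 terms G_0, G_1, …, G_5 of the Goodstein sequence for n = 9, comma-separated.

9, 15, 17, 19, 21, 23

step 0: 9 = 3^2; sub 4 for 3: 4^2; = 16; G_1 = 16−1 = 15
step 1: 15 = 3·4 + 3; sub 5 for 4: 3·5 + 3; = 18; G_2 = 18−1 = 17
step 2: 17 = 3·5 + 2; sub 6 for 5: 3·6 + 2; = 20; G_3 = 20−1 = 19
step 3: 19 = 3·6 + 1; sub 7 for 6: 3·7 + 1; = 22; G_4 = 22−1 = 21
step 4: 21 = 3·7; sub 8 for 7: 3·8; = 24; G_5 = 24−1 = 23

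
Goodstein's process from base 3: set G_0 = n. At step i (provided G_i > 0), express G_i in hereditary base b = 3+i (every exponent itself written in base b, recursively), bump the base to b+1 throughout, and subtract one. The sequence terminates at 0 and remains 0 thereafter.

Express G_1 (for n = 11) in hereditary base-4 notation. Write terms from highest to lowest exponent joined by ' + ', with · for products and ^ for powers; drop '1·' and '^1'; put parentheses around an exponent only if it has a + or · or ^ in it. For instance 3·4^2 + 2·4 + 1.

4^2 + 1

base 3: 11 = 3^2 + 2; at 4: 4^2 + 2 = 18; next = 17
base 4: 17 = 4^2 + 1; at 5: 5^2 + 1 = 26; next = 25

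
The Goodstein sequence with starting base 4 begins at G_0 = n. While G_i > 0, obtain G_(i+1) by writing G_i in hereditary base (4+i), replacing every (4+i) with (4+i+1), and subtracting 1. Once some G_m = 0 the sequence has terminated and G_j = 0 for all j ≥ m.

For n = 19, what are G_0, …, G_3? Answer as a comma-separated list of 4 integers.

19, 27, 37, 49

i=0: 19 = 4^2 + 3 (b=4); 4→5: 5^2 + 3 = 28; 28−1 = 27
i=1: 27 = 5^2 + 2 (b=5); 5→6: 6^2 + 2 = 38; 38−1 = 37
i=2: 37 = 6^2 + 1 (b=6); 6→7: 7^2 + 1 = 50; 50−1 = 49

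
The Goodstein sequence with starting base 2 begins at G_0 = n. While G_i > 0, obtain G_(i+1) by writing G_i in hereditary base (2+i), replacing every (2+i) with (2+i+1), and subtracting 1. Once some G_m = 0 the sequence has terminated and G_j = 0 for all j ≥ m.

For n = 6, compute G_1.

step 0: 6 = 2^2 + 2; sub 3 for 2: 3^3 + 3; = 30; G_1 = 30−1 = 29
step 1: 29 = 3^3 + 2; sub 4 for 3: 4^4 + 2; = 258; G_2 = 258−1 = 257

29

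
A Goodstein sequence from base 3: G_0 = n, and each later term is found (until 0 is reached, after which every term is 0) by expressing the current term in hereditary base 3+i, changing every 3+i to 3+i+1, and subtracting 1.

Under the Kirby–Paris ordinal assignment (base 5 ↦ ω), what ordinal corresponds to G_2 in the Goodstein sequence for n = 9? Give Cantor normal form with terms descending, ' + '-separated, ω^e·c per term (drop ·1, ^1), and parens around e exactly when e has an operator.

(0) 9|_3 = 3^2 ↦ 4^2|_4 = 16 ⇒ 15
(1) 15|_4 = 3·4 + 3 ↦ 3·5 + 3|_5 = 18 ⇒ 17
(2) 17|_5 = 3·5 + 2 ↦ 3·6 + 2|_6 = 20 ⇒ 19

ω·3 + 2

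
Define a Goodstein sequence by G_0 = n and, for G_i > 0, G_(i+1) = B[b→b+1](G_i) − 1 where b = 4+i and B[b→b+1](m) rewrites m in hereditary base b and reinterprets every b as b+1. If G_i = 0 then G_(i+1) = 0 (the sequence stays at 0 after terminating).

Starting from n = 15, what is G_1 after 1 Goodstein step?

step 0: 15 = 3·4 + 3; sub 5 for 4: 3·5 + 3; = 18; G_1 = 18−1 = 17
step 1: 17 = 3·5 + 2; sub 6 for 5: 3·6 + 2; = 20; G_2 = 20−1 = 19

17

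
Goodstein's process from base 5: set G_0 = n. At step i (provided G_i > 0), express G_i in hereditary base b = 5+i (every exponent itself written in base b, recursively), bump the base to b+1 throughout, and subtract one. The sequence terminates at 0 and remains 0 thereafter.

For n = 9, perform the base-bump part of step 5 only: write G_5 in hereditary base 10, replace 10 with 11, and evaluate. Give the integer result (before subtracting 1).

9

G_0 = 9. HB_5(9) = 5 + 4. Bump = 10. G_1 = 9.
G_1 = 9. HB_6(9) = 6 + 3. Bump = 10. G_2 = 9.
G_2 = 9. HB_7(9) = 7 + 2. Bump = 10. G_3 = 9.
G_3 = 9. HB_8(9) = 8 + 1. Bump = 10. G_4 = 9.
G_4 = 9. HB_9(9) = 9. Bump = 10. G_5 = 9.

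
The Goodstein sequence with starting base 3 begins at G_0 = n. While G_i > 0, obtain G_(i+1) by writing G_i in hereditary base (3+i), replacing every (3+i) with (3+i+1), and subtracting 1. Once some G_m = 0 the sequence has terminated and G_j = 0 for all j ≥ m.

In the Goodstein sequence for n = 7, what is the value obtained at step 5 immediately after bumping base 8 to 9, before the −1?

(0) 7|_3 = 2·3 + 1 ↦ 2·4 + 1|_4 = 9 ⇒ 8
(1) 8|_4 = 2·4 ↦ 2·5|_5 = 10 ⇒ 9
(2) 9|_5 = 5 + 4 ↦ 6 + 4|_6 = 10 ⇒ 9
(3) 9|_6 = 6 + 3 ↦ 7 + 3|_7 = 10 ⇒ 9
(4) 9|_7 = 7 + 2 ↦ 8 + 2|_8 = 10 ⇒ 9

10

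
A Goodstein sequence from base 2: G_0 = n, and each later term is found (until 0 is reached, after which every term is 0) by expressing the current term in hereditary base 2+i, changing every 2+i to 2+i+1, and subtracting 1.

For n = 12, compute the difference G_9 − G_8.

base 2: 12 = 2^(2 + 1) + 2^2; at 3: 3^(3 + 1) + 3^3 = 108; next = 107
base 3: 107 = 3^(3 + 1) + 2·3^2 + 2·3 + 2; at 4: 4^(4 + 1) + 2·4^2 + 2·4 + 2 = 1066; next = 1065
base 4: 1065 = 4^(4 + 1) + 2·4^2 + 2·4 + 1; at 5: 5^(5 + 1) + 2·5^2 + 2·5 + 1 = 15686; next = 15685
base 5: 15685 = 5^(5 + 1) + 2·5^2 + 2·5; at 6: 6^(6 + 1) + 2·6^2 + 2·6 = 280020; next = 280019
base 6: 280019 = 6^(6 + 1) + 2·6^2 + 6 + 5; at 7: 7^(7 + 1) + 2·7^2 + 7 + 5 = 5764911; next = 5764910
base 7: 5764910 = 7^(7 + 1) + 2·7^2 + 7 + 4; at 8: 8^(8 + 1) + 2·8^2 + 8 + 4 = 134217868; next = 134217867
base 8: 134217867 = 8^(8 + 1) + 2·8^2 + 8 + 3; at 9: 9^(9 + 1) + 2·9^2 + 9 + 3 = 3486784575; next = 3486784574
base 9: 3486784574 = 9^(9 + 1) + 2·9^2 + 9 + 2; at 10: 10^(10 + 1) + 2·10^2 + 10 + 2 = 100000000212; next = 100000000211
base 10: 100000000211 = 10^(10 + 1) + 2·10^2 + 10 + 1; at 11: 11^(11 + 1) + 2·11^2 + 11 + 1 = 3138428376975; next = 3138428376974

3038428376763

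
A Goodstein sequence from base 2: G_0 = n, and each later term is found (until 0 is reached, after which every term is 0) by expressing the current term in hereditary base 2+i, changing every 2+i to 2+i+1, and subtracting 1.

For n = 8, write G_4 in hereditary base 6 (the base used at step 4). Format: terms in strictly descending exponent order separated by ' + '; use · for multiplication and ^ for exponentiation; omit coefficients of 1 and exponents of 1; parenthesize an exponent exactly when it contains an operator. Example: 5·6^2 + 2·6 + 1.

[0] 8 ≡ 2^(2 + 1) (base 2). Lift 3: 81. −1: 80.
[1] 80 ≡ 2·3^3 + 2·3^2 + 2·3 + 2 (base 3). Lift 4: 554. −1: 553.
[2] 553 ≡ 2·4^4 + 2·4^2 + 2·4 + 1 (base 4). Lift 5: 6311. −1: 6310.
[3] 6310 ≡ 2·5^5 + 2·5^2 + 2·5 (base 5). Lift 6: 93396. −1: 93395.
[4] 93395 ≡ 2·6^6 + 2·6^2 + 6 + 5 (base 6). Lift 7: 1647196. −1: 1647195.

2·6^6 + 2·6^2 + 6 + 5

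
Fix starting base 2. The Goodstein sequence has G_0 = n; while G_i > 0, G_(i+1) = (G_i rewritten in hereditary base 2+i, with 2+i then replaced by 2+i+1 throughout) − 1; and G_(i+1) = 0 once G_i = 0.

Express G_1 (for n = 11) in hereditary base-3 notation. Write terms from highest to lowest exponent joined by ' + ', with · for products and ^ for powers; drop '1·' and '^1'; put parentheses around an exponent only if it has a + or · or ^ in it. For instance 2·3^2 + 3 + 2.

3^(3 + 1) + 3

[0] 11 ≡ 2^(2 + 1) + 2 + 1 (base 2). Lift 3: 85. −1: 84.
[1] 84 ≡ 3^(3 + 1) + 3 (base 3). Lift 4: 1028. −1: 1027.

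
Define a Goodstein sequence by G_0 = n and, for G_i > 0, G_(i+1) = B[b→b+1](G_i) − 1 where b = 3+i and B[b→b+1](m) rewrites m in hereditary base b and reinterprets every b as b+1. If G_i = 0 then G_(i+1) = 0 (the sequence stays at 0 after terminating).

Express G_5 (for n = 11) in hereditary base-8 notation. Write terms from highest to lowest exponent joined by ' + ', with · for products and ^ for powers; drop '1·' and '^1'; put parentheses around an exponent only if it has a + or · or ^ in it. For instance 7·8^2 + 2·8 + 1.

5·8 + 3

base 3: 11 = 3^2 + 2; at 4: 4^2 + 2 = 18; next = 17
base 4: 17 = 4^2 + 1; at 5: 5^2 + 1 = 26; next = 25
base 5: 25 = 5^2; at 6: 6^2 = 36; next = 35
base 6: 35 = 5·6 + 5; at 7: 5·7 + 5 = 40; next = 39
base 7: 39 = 5·7 + 4; at 8: 5·8 + 4 = 44; next = 43
base 8: 43 = 5·8 + 3; at 9: 5·9 + 3 = 48; next = 47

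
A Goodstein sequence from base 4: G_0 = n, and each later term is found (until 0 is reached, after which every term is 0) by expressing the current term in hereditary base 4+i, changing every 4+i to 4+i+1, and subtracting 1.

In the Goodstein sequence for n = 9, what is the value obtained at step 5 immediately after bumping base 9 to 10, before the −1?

12

(0) 9|_4 = 2·4 + 1 ↦ 2·5 + 1|_5 = 11 ⇒ 10
(1) 10|_5 = 2·5 ↦ 2·6|_6 = 12 ⇒ 11
(2) 11|_6 = 6 + 5 ↦ 7 + 5|_7 = 12 ⇒ 11
(3) 11|_7 = 7 + 4 ↦ 8 + 4|_8 = 12 ⇒ 11
(4) 11|_8 = 8 + 3 ↦ 9 + 3|_9 = 12 ⇒ 11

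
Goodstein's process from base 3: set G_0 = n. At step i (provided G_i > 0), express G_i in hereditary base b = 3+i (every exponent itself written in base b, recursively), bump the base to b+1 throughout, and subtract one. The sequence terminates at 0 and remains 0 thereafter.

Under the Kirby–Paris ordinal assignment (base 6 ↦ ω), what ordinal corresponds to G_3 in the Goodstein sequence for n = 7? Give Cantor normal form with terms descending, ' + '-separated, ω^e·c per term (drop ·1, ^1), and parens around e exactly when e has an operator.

ω + 3

7 —HB3→ 2·3 + 1 —bump→ 2·4 + 1 = 9 —(−1)→ 8
8 —HB4→ 2·4 —bump→ 2·5 = 10 —(−1)→ 9
9 —HB5→ 5 + 4 —bump→ 6 + 4 = 10 —(−1)→ 9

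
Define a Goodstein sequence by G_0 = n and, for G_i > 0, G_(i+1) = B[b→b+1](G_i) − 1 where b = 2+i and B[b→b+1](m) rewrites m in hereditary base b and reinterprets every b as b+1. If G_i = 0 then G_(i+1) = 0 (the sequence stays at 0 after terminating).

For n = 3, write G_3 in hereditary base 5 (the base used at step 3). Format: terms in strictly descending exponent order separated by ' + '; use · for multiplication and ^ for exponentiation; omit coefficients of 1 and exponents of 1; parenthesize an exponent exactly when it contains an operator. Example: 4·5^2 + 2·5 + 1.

2

3 —HB2→ 2 + 1 —bump→ 3 + 1 = 4 —(−1)→ 3
3 —HB3→ 3 —bump→ 4 = 4 —(−1)→ 3
3 —HB4→ 3 —bump→ 3 = 3 —(−1)→ 2
2 —HB5→ 2 —bump→ 2 = 2 —(−1)→ 1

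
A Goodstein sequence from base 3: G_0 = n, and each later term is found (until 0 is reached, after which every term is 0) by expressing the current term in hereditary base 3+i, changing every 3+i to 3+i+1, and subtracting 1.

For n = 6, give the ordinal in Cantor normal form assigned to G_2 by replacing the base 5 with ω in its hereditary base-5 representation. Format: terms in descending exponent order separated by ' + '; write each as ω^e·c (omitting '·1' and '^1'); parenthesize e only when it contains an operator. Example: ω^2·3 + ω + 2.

(0) 6|_3 = 2·3 ↦ 2·4|_4 = 8 ⇒ 7
(1) 7|_4 = 4 + 3 ↦ 5 + 3|_5 = 8 ⇒ 7
(2) 7|_5 = 5 + 2 ↦ 6 + 2|_6 = 8 ⇒ 7

ω + 2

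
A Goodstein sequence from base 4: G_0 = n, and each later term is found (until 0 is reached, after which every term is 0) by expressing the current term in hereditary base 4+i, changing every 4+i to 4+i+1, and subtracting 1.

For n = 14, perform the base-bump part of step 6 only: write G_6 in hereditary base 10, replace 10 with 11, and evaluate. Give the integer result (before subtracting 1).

25

i=0: 14 = 3·4 + 2 (b=4); 4→5: 3·5 + 2 = 17; 17−1 = 16
i=1: 16 = 3·5 + 1 (b=5); 5→6: 3·6 + 1 = 19; 19−1 = 18
i=2: 18 = 3·6 (b=6); 6→7: 3·7 = 21; 21−1 = 20
i=3: 20 = 2·7 + 6 (b=7); 7→8: 2·8 + 6 = 22; 22−1 = 21
i=4: 21 = 2·8 + 5 (b=8); 8→9: 2·9 + 5 = 23; 23−1 = 22
i=5: 22 = 2·9 + 4 (b=9); 9→10: 2·10 + 4 = 24; 24−1 = 23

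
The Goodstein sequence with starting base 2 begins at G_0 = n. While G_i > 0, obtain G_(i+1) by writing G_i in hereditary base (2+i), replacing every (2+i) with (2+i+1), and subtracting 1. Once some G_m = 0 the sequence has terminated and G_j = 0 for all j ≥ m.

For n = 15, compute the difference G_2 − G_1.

base 2: 15 = 2^(2 + 1) + 2^2 + 2 + 1; at 3: 3^(3 + 1) + 3^3 + 3 + 1 = 112; next = 111
base 3: 111 = 3^(3 + 1) + 3^3 + 3; at 4: 4^(4 + 1) + 4^4 + 4 = 1284; next = 1283

1172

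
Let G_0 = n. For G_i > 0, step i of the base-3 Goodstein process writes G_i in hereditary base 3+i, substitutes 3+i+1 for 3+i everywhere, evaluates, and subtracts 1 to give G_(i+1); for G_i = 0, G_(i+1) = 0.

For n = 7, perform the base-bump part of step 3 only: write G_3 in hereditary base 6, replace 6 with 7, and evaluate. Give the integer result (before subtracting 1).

i=0: 7 = 2·3 + 1 (b=3); 3→4: 2·4 + 1 = 9; 9−1 = 8
i=1: 8 = 2·4 (b=4); 4→5: 2·5 = 10; 10−1 = 9
i=2: 9 = 5 + 4 (b=5); 5→6: 6 + 4 = 10; 10−1 = 9

10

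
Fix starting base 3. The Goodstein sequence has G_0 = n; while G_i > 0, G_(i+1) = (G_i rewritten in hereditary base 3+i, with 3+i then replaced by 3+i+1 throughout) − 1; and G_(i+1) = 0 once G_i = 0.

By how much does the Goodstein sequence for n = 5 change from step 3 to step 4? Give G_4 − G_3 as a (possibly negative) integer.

(0) 5|_3 = 3 + 2 ↦ 4 + 2|_4 = 6 ⇒ 5
(1) 5|_4 = 4 + 1 ↦ 5 + 1|_5 = 6 ⇒ 5
(2) 5|_5 = 5 ↦ 6|_6 = 6 ⇒ 5
(3) 5|_6 = 5 ↦ 5|_7 = 5 ⇒ 4

-1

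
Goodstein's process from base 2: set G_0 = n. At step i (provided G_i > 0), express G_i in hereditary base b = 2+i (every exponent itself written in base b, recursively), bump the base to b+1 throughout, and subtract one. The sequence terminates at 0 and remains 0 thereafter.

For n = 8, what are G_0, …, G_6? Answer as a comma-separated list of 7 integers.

base 2: 8 = 2^(2 + 1); at 3: 3^(3 + 1) = 81; next = 80
base 3: 80 = 2·3^3 + 2·3^2 + 2·3 + 2; at 4: 2·4^4 + 2·4^2 + 2·4 + 2 = 554; next = 553
base 4: 553 = 2·4^4 + 2·4^2 + 2·4 + 1; at 5: 2·5^5 + 2·5^2 + 2·5 + 1 = 6311; next = 6310
base 5: 6310 = 2·5^5 + 2·5^2 + 2·5; at 6: 2·6^6 + 2·6^2 + 2·6 = 93396; next = 93395
base 6: 93395 = 2·6^6 + 2·6^2 + 6 + 5; at 7: 2·7^7 + 2·7^2 + 7 + 5 = 1647196; next = 1647195
base 7: 1647195 = 2·7^7 + 2·7^2 + 7 + 4; at 8: 2·8^8 + 2·8^2 + 8 + 4 = 33554572; next = 33554571

8, 80, 553, 6310, 93395, 1647195, 33554571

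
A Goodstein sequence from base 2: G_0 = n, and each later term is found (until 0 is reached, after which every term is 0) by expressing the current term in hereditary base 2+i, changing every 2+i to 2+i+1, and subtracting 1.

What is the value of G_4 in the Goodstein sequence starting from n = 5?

775

G_0 = 5. HB_2(5) = 2^2 + 1. Bump = 28. G_1 = 27.
G_1 = 27. HB_3(27) = 3^3. Bump = 256. G_2 = 255.
G_2 = 255. HB_4(255) = 3·4^3 + 3·4^2 + 3·4 + 3. Bump = 468. G_3 = 467.
G_3 = 467. HB_5(467) = 3·5^3 + 3·5^2 + 3·5 + 2. Bump = 776. G_4 = 775.
G_4 = 775. HB_6(775) = 3·6^3 + 3·6^2 + 3·6 + 1. Bump = 1198. G_5 = 1197.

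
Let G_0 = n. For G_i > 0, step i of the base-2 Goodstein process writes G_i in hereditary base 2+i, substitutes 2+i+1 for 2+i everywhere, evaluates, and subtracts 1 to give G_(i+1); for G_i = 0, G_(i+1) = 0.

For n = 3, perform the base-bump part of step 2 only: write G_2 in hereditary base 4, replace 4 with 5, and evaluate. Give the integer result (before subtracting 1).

base 2: 3 = 2 + 1; at 3: 3 + 1 = 4; next = 3
base 3: 3 = 3; at 4: 4 = 4; next = 3
base 4: 3 = 3; at 5: 3 = 3; next = 2

3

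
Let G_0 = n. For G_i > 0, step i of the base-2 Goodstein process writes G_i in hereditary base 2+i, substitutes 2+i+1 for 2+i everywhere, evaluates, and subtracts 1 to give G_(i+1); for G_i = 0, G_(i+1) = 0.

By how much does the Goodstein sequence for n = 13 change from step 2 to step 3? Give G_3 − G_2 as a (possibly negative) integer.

14813

step 0: 13 = 2^(2 + 1) + 2^2 + 1; sub 3 for 2: 3^(3 + 1) + 3^3 + 1; = 109; G_1 = 109−1 = 108
step 1: 108 = 3^(3 + 1) + 3^3; sub 4 for 3: 4^(4 + 1) + 4^4; = 1280; G_2 = 1280−1 = 1279
step 2: 1279 = 4^(4 + 1) + 3·4^3 + 3·4^2 + 3·4 + 3; sub 5 for 4: 5^(5 + 1) + 3·5^3 + 3·5^2 + 3·5 + 3; = 16093; G_3 = 16093−1 = 16092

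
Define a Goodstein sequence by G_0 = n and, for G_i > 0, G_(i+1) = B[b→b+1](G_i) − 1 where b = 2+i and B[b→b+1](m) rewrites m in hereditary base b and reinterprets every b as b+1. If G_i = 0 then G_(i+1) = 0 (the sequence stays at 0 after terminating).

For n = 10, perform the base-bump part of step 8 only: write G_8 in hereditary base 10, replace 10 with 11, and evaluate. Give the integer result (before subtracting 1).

base 2: 10 = 2^(2 + 1) + 2; at 3: 3^(3 + 1) + 3 = 84; next = 83
base 3: 83 = 3^(3 + 1) + 2; at 4: 4^(4 + 1) + 2 = 1026; next = 1025
base 4: 1025 = 4^(4 + 1) + 1; at 5: 5^(5 + 1) + 1 = 15626; next = 15625
base 5: 15625 = 5^(5 + 1); at 6: 6^(6 + 1) = 279936; next = 279935
base 6: 279935 = 5·6^6 + 5·6^5 + 5·6^4 + 5·6^3 + 5·6^2 + 5·6 + 5; at 7: 5·7^7 + 5·7^5 + 5·7^4 + 5·7^3 + 5·7^2 + 5·7 + 5 = 4215755; next = 4215754
base 7: 4215754 = 5·7^7 + 5·7^5 + 5·7^4 + 5·7^3 + 5·7^2 + 5·7 + 4; at 8: 5·8^8 + 5·8^5 + 5·8^4 + 5·8^3 + 5·8^2 + 5·8 + 4 = 84073324; next = 84073323
base 8: 84073323 = 5·8^8 + 5·8^5 + 5·8^4 + 5·8^3 + 5·8^2 + 5·8 + 3; at 9: 5·9^9 + 5·9^5 + 5·9^4 + 5·9^3 + 5·9^2 + 5·9 + 3 = 1937434593; next = 1937434592
base 9: 1937434592 = 5·9^9 + 5·9^5 + 5·9^4 + 5·9^3 + 5·9^2 + 5·9 + 2; at 10: 5·10^10 + 5·10^5 + 5·10^4 + 5·10^3 + 5·10^2 + 5·10 + 2 = 50000555552; next = 50000555551

1426559238831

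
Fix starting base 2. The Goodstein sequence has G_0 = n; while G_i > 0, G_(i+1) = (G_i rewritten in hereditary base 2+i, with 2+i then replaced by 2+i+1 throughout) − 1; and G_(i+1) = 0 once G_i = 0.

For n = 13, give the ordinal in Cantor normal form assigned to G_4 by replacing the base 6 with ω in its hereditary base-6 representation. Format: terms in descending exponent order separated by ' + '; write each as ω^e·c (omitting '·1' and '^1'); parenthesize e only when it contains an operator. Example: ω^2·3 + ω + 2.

ω^(ω + 1) + ω^3·3 + ω^2·3 + ω·3 + 1

[0] 13 ≡ 2^(2 + 1) + 2^2 + 1 (base 2). Lift 3: 109. −1: 108.
[1] 108 ≡ 3^(3 + 1) + 3^3 (base 3). Lift 4: 1280. −1: 1279.
[2] 1279 ≡ 4^(4 + 1) + 3·4^3 + 3·4^2 + 3·4 + 3 (base 4). Lift 5: 16093. −1: 16092.
[3] 16092 ≡ 5^(5 + 1) + 3·5^3 + 3·5^2 + 3·5 + 2 (base 5). Lift 6: 280712. −1: 280711.
[4] 280711 ≡ 6^(6 + 1) + 3·6^3 + 3·6^2 + 3·6 + 1 (base 6). Lift 7: 5765999. −1: 5765998.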